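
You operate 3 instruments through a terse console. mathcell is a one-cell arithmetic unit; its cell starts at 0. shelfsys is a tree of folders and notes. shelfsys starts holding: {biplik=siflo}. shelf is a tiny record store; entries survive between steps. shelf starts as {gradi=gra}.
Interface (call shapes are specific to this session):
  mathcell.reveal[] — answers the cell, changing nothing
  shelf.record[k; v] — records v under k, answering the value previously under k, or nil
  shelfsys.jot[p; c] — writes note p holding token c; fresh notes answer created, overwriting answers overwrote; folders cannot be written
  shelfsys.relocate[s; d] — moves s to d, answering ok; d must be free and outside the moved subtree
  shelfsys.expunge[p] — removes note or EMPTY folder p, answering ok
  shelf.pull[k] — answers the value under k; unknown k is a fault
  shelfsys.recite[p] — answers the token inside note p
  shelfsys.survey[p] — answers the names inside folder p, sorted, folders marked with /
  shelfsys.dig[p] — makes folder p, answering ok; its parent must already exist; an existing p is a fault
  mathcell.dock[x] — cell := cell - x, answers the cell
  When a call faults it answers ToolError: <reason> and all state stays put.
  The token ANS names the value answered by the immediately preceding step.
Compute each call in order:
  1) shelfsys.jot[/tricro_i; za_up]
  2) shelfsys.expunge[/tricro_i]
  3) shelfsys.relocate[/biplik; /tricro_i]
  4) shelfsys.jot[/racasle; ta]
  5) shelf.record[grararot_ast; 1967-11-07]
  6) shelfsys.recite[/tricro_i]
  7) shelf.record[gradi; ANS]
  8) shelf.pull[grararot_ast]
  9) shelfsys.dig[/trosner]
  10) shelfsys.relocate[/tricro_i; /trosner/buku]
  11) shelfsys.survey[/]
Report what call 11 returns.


Answer: [racasle, trosner/]

Derivation:
$ jot /tricro_i za_up
= created
$ expunge /tricro_i
= ok
$ relocate /biplik /tricro_i
= ok
$ jot /racasle ta
= created
$ record grararot_ast 1967-11-07
= nil
$ recite /tricro_i
= siflo
$ record gradi ANS
= gra
$ pull grararot_ast
= 1967-11-07
$ dig /trosner
= ok
$ relocate /tricro_i /trosner/buku
= ok
$ survey /
= [racasle, trosner/]


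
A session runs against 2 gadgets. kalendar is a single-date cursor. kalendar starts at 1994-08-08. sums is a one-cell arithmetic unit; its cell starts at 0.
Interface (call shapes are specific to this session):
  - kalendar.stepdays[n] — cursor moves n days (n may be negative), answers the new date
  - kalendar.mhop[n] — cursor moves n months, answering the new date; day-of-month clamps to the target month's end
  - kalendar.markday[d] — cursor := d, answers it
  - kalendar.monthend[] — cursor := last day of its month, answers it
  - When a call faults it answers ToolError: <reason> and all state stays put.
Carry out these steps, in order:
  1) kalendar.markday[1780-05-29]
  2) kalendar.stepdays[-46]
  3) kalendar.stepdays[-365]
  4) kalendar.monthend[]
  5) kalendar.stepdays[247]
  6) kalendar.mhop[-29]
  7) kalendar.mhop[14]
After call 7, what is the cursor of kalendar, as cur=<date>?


Answer: cur=1778-10-02

Derivation:
>>> kalendar.markday 1780-05-29
  1780-05-29
>>> kalendar.stepdays -46
  1780-04-13
>>> kalendar.stepdays -365
  1779-04-14
>>> kalendar.monthend
  1779-04-30
>>> kalendar.stepdays 247
  1780-01-02
>>> kalendar.mhop -29
  1777-08-02
>>> kalendar.mhop 14
  1778-10-02


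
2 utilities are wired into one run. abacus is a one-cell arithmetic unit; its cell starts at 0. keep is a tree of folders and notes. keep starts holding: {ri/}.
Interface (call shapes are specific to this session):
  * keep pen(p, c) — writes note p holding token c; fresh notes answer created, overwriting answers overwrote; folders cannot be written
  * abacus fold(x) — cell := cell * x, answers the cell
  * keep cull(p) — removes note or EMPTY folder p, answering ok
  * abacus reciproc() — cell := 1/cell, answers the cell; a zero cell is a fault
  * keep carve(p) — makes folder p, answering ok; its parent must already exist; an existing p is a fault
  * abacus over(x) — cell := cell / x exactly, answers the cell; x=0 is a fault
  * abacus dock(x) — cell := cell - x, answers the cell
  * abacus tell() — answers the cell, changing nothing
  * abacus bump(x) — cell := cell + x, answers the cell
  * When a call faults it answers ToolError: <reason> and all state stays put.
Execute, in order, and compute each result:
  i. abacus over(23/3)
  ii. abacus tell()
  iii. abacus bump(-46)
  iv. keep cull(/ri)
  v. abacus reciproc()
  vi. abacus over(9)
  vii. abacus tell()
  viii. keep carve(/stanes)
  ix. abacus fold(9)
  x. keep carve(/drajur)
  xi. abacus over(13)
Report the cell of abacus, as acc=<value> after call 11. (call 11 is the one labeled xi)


// abacus over(x=23/3) : 0
// abacus tell() : 0
// abacus bump(x=-46) : -46
// keep cull(p=/ri) : ok
// abacus reciproc() : -1/46
// abacus over(x=9) : -1/414
// abacus tell() : -1/414
// keep carve(p=/stanes) : ok
// abacus fold(x=9) : -1/46
// keep carve(p=/drajur) : ok
// abacus over(x=13) : -1/598

Answer: acc=-1/598


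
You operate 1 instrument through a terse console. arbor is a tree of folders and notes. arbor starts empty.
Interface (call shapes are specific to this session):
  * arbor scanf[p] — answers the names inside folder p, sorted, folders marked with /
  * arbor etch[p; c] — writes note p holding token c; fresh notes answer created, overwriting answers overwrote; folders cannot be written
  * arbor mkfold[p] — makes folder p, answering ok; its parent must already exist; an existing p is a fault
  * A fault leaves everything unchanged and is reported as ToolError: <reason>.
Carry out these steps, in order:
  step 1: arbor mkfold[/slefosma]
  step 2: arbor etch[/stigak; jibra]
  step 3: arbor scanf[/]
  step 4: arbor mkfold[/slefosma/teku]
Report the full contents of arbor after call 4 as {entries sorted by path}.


Answer: {slefosma/, slefosma/teku/, stigak=jibra}

Derivation:
% arbor mkfold(p='/slefosma') -> ok
% arbor etch(p='/stigak', c='jibra') -> created
% arbor scanf(p='/') -> [slefosma/, stigak]
% arbor mkfold(p='/slefosma/teku') -> ok


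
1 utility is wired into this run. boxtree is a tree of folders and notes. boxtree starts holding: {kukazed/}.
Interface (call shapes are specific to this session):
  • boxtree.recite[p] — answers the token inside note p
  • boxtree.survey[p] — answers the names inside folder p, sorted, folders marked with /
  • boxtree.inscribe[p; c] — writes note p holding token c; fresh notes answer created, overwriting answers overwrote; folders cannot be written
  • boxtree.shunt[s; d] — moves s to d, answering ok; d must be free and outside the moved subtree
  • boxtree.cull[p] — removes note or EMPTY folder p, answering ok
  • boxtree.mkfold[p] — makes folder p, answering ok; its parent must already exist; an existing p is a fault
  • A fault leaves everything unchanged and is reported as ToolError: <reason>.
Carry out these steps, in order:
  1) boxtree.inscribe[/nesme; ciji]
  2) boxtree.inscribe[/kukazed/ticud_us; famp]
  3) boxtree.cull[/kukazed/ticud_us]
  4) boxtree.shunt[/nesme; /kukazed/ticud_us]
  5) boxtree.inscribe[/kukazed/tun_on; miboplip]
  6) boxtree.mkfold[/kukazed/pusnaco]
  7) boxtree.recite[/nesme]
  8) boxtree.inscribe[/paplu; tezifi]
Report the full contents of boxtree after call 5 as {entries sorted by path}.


I try inscribe with p→/nesme, c→ciji, giving created.
Invoking inscribe with p→/kukazed/ticud_us, c→famp, yielding created.
I use cull with p→/kukazed/ticud_us, and see ok.
I call shunt with s→/nesme, d→/kukazed/ticud_us, and get ok.
I try inscribe with p→/kukazed/tun_on, c→miboplip, yielding created.
Now I run mkfold with p→/kukazed/pusnaco, → ok.
Now I run recite with p→/nesme, yielding ToolError: not found.
I use inscribe with p→/paplu, c→tezifi, which returns created.

Answer: {kukazed/, kukazed/ticud_us=ciji, kukazed/tun_on=miboplip}


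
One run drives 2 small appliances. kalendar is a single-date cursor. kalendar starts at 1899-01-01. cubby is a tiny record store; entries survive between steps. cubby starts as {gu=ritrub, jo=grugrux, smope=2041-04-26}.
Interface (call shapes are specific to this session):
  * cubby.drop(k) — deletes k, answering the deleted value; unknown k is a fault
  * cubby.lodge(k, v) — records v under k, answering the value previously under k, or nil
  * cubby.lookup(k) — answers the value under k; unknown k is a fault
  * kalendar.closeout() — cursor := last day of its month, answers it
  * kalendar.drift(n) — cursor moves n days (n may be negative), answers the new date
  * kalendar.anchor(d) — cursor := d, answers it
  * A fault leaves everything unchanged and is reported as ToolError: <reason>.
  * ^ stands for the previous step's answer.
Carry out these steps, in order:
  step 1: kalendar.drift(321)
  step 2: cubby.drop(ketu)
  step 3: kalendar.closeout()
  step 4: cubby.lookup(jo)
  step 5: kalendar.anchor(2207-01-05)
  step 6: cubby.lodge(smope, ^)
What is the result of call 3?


Answer: 1899-11-30

Derivation:
I try kalendar.drift on n='321', which returns 1899-11-18.
I invoke cubby.drop on k='ketu', and see ToolError: no such key ketu.
Then kalendar.closeout(), which returns 1899-11-30.
Invoking cubby.lookup on k='jo', — result: grugrux.
Now I run kalendar.anchor on d='2207-01-05', which returns 2207-01-05.
I call cubby.lodge on k='smope', v='^', → 2041-04-26.


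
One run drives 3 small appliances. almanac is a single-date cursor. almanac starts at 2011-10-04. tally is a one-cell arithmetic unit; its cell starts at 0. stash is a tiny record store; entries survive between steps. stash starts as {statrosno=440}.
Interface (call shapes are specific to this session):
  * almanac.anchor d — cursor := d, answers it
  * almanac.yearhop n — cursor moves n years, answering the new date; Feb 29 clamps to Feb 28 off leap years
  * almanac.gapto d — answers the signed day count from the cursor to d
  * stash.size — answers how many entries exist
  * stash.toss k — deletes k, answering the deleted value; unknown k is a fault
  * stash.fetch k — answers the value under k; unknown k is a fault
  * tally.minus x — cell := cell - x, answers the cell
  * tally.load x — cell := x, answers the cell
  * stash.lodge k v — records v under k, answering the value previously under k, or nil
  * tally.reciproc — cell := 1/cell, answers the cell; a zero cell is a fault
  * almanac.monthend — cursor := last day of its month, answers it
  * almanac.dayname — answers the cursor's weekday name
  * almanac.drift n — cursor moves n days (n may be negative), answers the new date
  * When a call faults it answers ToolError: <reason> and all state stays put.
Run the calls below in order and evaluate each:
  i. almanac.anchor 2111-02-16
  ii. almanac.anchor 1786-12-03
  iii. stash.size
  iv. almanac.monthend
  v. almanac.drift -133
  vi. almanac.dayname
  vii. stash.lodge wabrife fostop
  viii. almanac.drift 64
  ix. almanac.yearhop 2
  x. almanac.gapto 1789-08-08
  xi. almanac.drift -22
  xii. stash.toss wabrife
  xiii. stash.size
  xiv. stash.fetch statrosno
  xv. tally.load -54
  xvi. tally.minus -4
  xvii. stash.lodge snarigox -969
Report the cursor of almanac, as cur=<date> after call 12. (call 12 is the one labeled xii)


# 1. almanac.anchor(d→2111-02-16) : 2111-02-16
# 2. almanac.anchor(d→1786-12-03) : 1786-12-03
# 3. stash.size() : 1
# 4. almanac.monthend() : 1786-12-31
# 5. almanac.drift(n→-133) : 1786-08-20
# 6. almanac.dayname() : Sunday
# 7. stash.lodge(k→wabrife, v→fostop) : nil
# 8. almanac.drift(n→64) : 1786-10-23
# 9. almanac.yearhop(n→2) : 1788-10-23
# 10. almanac.gapto(d→1789-08-08) : 289
# 11. almanac.drift(n→-22) : 1788-10-01
# 12. stash.toss(k→wabrife) : fostop
# 13. stash.size() : 1
# 14. stash.fetch(k→statrosno) : 440
# 15. tally.load(x→-54) : -54
# 16. tally.minus(x→-4) : -50
# 17. stash.lodge(k→snarigox, v→-969) : nil

Answer: cur=1788-10-01


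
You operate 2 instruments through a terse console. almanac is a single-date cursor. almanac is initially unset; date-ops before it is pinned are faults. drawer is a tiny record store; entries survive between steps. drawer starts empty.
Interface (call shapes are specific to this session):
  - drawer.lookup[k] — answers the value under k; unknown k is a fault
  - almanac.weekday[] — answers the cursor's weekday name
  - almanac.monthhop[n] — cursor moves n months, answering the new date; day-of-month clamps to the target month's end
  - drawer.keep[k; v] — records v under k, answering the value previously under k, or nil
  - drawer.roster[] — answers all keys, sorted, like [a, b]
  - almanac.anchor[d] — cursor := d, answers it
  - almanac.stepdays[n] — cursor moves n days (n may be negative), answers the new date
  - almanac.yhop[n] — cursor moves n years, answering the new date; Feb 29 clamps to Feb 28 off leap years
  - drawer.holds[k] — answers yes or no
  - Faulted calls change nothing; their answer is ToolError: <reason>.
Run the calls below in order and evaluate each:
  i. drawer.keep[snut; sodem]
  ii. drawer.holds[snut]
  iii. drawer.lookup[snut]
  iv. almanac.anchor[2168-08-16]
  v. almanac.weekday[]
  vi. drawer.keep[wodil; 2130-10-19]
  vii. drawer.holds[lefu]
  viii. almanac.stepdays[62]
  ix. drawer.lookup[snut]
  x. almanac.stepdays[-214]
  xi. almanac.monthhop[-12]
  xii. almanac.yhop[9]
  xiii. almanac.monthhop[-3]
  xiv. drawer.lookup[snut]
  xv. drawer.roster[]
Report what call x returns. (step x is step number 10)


! 1. keep(k='snut', v='sodem') == nil
! 2. holds(k='snut') == yes
! 3. lookup(k='snut') == sodem
! 4. anchor(d='2168-08-16') == 2168-08-16
! 5. weekday() == Tuesday
! 6. keep(k='wodil', v='2130-10-19') == nil
! 7. holds(k='lefu') == no
! 8. stepdays(n='62') == 2168-10-17
! 9. lookup(k='snut') == sodem
! 10. stepdays(n='-214') == 2168-03-17
! 11. monthhop(n='-12') == 2167-03-17
! 12. yhop(n='9') == 2176-03-17
! 13. monthhop(n='-3') == 2175-12-17
! 14. lookup(k='snut') == sodem
! 15. roster() == [snut, wodil]

Answer: 2168-03-17


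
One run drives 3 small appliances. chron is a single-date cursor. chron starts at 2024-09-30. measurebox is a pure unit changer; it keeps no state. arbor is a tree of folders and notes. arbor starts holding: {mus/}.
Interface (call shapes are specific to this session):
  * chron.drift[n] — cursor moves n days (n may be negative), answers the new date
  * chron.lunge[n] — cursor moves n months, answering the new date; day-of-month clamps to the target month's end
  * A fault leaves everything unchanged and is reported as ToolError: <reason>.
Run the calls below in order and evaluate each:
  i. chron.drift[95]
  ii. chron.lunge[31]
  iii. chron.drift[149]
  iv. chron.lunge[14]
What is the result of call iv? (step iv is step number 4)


Answer: 2029-02-28

Derivation:
-- 1. chron.drift(n→95) : 2025-01-03
-- 2. chron.lunge(n→31) : 2027-08-03
-- 3. chron.drift(n→149) : 2027-12-30
-- 4. chron.lunge(n→14) : 2029-02-28


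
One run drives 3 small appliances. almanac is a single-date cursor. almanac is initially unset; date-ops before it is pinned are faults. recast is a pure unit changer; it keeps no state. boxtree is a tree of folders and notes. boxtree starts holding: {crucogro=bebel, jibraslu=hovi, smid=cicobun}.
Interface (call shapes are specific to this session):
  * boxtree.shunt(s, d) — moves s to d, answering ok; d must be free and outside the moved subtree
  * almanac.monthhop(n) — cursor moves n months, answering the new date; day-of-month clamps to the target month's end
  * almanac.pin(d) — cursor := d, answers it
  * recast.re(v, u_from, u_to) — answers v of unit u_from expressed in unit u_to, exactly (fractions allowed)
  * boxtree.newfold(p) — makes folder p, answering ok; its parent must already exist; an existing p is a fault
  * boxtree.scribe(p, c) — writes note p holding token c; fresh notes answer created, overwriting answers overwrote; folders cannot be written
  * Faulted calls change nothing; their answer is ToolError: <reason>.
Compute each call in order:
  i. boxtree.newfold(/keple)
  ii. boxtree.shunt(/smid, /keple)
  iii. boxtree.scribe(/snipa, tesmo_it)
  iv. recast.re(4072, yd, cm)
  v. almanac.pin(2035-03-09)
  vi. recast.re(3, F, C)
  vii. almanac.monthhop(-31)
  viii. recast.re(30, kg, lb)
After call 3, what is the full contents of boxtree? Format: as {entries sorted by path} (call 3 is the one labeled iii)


Answer: {crucogro=bebel, jibraslu=hovi, keple/, smid=cicobun, snipa=tesmo_it}

Derivation:
Invoking boxtree.newfold passing p=/keple, and observe ok.
I use boxtree.shunt passing s=/smid, d=/keple, → ToolError: exists.
Invoking boxtree.scribe passing p=/snipa, c=tesmo_it: created.
Invoking recast.re passing v=4072, u_from=yd, u_to=cm, → 9308592/25.
I call almanac.pin passing d=2035-03-09: 2035-03-09.
I try recast.re passing v=3, u_from=F, u_to=C, yielding -145/9.
I call almanac.monthhop passing n=-31, — result: 2032-08-09.
Calling recast.re passing v=30, u_from=kg, u_to=lb, and observe 3000000000/45359237.


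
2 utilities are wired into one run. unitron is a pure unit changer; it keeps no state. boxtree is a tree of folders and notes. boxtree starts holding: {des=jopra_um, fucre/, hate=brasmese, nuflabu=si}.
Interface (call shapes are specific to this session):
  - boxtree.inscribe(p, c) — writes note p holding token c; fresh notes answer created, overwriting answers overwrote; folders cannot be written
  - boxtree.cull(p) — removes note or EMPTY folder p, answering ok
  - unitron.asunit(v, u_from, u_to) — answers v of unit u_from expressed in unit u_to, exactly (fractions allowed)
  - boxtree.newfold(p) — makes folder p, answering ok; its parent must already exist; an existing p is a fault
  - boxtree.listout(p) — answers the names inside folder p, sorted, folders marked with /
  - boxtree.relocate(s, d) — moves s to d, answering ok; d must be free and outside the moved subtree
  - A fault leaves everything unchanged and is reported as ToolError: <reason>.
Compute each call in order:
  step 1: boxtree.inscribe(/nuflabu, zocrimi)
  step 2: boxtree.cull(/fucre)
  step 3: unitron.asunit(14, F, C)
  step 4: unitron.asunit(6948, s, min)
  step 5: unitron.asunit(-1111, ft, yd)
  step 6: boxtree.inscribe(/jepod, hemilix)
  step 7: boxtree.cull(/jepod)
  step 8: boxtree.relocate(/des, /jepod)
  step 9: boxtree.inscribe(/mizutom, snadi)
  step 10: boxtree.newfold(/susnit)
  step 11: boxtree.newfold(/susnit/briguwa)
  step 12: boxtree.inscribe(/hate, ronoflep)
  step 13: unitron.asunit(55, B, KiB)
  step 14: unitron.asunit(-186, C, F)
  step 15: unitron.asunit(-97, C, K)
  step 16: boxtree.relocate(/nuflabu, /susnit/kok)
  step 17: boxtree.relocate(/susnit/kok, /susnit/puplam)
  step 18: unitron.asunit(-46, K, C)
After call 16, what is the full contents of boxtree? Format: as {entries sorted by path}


Answer: {hate=ronoflep, jepod=jopra_um, mizutom=snadi, susnit/, susnit/briguwa/, susnit/kok=zocrimi}

Derivation:
% boxtree.inscribe(p='/nuflabu', c='zocrimi') -> overwrote
% boxtree.cull(p='/fucre') -> ok
% unitron.asunit(v='14', u_from='F', u_to='C') -> -10
% unitron.asunit(v='6948', u_from='s', u_to='min') -> 579/5
% unitron.asunit(v='-1111', u_from='ft', u_to='yd') -> -1111/3
% boxtree.inscribe(p='/jepod', c='hemilix') -> created
% boxtree.cull(p='/jepod') -> ok
% boxtree.relocate(s='/des', d='/jepod') -> ok
% boxtree.inscribe(p='/mizutom', c='snadi') -> created
% boxtree.newfold(p='/susnit') -> ok
% boxtree.newfold(p='/susnit/briguwa') -> ok
% boxtree.inscribe(p='/hate', c='ronoflep') -> overwrote
% unitron.asunit(v='55', u_from='B', u_to='KiB') -> 55/1024
% unitron.asunit(v='-186', u_from='C', u_to='F') -> -1514/5
% unitron.asunit(v='-97', u_from='C', u_to='K') -> 3523/20
% boxtree.relocate(s='/nuflabu', d='/susnit/kok') -> ok
% boxtree.relocate(s='/susnit/kok', d='/susnit/puplam') -> ok
% unitron.asunit(v='-46', u_from='K', u_to='C') -> -6383/20


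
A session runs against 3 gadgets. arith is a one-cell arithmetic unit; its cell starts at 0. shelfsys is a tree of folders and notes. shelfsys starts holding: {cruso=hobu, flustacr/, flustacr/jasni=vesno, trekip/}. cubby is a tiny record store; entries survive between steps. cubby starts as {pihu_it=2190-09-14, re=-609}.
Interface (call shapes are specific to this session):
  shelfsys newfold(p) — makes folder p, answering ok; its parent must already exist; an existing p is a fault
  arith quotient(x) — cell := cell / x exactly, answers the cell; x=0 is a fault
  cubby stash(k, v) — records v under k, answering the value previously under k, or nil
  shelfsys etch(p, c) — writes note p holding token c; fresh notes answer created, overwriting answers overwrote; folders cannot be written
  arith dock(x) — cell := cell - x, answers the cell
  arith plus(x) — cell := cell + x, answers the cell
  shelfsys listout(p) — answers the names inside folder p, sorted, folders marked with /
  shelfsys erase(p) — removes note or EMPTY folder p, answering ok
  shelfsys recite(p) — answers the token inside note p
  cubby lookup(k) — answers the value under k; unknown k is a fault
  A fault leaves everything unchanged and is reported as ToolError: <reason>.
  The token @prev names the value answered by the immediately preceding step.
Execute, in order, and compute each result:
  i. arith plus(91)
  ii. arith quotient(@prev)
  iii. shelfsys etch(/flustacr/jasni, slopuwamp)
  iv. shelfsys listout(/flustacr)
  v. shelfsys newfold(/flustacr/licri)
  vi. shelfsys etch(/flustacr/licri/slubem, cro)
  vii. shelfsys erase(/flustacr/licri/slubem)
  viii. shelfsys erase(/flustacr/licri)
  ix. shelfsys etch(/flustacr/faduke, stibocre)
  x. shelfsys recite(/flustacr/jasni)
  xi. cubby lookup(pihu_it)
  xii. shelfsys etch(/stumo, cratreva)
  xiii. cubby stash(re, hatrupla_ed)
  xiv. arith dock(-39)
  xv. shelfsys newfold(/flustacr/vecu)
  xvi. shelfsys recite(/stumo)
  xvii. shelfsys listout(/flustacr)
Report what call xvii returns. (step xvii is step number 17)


Answer: [faduke, jasni, vecu/]

Derivation:
Step: arith plus[x=91]
Result: 91
Step: arith quotient[x=@prev]
Result: 1
Step: shelfsys etch[p=/flustacr/jasni; c=slopuwamp]
Result: overwrote
Step: shelfsys listout[p=/flustacr]
Result: [jasni]
Step: shelfsys newfold[p=/flustacr/licri]
Result: ok
Step: shelfsys etch[p=/flustacr/licri/slubem; c=cro]
Result: created
Step: shelfsys erase[p=/flustacr/licri/slubem]
Result: ok
Step: shelfsys erase[p=/flustacr/licri]
Result: ok
Step: shelfsys etch[p=/flustacr/faduke; c=stibocre]
Result: created
Step: shelfsys recite[p=/flustacr/jasni]
Result: slopuwamp
Step: cubby lookup[k=pihu_it]
Result: 2190-09-14
Step: shelfsys etch[p=/stumo; c=cratreva]
Result: created
Step: cubby stash[k=re; v=hatrupla_ed]
Result: -609
Step: arith dock[x=-39]
Result: 40
Step: shelfsys newfold[p=/flustacr/vecu]
Result: ok
Step: shelfsys recite[p=/stumo]
Result: cratreva
Step: shelfsys listout[p=/flustacr]
Result: [faduke, jasni, vecu/]


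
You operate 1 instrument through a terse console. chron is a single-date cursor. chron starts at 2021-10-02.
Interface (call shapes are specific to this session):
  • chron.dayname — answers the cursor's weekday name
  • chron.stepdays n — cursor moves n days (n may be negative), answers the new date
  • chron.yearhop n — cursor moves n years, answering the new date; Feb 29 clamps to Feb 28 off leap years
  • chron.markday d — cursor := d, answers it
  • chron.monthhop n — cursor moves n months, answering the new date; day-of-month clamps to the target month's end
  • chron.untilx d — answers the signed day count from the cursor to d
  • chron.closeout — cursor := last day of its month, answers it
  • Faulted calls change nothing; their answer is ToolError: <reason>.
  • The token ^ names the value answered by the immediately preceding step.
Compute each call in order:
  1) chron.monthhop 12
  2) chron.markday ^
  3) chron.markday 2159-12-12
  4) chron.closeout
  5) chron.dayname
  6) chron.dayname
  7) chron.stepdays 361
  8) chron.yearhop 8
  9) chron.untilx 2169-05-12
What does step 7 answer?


==> chron.monthhop(n→12)
<== 2022-10-02
==> chron.markday(d→^)
<== 2022-10-02
==> chron.markday(d→2159-12-12)
<== 2159-12-12
==> chron.closeout()
<== 2159-12-31
==> chron.dayname()
<== Monday
==> chron.dayname()
<== Monday
==> chron.stepdays(n→361)
<== 2160-12-26
==> chron.yearhop(n→8)
<== 2168-12-26
==> chron.untilx(d→2169-05-12)
<== 137

Answer: 2160-12-26


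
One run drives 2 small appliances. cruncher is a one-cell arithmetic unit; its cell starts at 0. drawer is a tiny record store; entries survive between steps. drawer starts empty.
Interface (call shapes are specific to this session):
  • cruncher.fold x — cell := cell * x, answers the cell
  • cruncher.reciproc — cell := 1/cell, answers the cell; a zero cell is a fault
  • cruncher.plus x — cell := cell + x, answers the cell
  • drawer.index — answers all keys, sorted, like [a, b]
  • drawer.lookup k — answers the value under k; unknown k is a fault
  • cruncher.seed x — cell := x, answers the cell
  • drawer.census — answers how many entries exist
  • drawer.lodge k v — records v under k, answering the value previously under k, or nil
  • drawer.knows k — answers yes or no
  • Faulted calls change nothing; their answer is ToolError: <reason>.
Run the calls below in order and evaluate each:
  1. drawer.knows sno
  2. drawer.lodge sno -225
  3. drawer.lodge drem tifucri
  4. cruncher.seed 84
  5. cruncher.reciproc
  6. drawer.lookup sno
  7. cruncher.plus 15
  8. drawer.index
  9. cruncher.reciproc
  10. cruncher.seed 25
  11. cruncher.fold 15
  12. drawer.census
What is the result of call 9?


Answer: 84/1261

Derivation:
>>> drawer.knows k=sno
= no
>>> drawer.lodge k=sno v=-225
= nil
>>> drawer.lodge k=drem v=tifucri
= nil
>>> cruncher.seed x=84
= 84
>>> cruncher.reciproc
= 1/84
>>> drawer.lookup k=sno
= -225
>>> cruncher.plus x=15
= 1261/84
>>> drawer.index
= [drem, sno]
>>> cruncher.reciproc
= 84/1261
>>> cruncher.seed x=25
= 25
>>> cruncher.fold x=15
= 375
>>> drawer.census
= 2


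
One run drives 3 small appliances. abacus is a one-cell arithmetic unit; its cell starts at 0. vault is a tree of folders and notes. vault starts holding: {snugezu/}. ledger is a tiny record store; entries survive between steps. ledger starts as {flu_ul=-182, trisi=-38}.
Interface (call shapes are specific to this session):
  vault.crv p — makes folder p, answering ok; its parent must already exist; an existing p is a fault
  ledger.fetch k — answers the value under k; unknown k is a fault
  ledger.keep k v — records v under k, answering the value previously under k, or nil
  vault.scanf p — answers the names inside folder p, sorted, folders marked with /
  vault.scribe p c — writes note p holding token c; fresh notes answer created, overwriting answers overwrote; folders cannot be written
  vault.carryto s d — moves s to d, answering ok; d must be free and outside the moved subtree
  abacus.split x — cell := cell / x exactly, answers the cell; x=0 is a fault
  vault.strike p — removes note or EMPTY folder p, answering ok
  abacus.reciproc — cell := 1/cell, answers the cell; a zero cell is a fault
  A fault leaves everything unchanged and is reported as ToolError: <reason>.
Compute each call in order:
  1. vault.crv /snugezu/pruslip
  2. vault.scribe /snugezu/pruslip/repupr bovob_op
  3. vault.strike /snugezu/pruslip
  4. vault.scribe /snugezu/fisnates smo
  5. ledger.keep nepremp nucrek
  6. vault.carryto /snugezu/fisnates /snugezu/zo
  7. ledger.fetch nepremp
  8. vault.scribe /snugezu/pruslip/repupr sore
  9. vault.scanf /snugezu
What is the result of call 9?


Answer: [pruslip/, zo]

Derivation:
[in] vault.crv p=/snugezu/pruslip
[out] ok
[in] vault.scribe p=/snugezu/pruslip/repupr c=bovob_op
[out] created
[in] vault.strike p=/snugezu/pruslip
[out] ToolError: not empty
[in] vault.scribe p=/snugezu/fisnates c=smo
[out] created
[in] ledger.keep k=nepremp v=nucrek
[out] nil
[in] vault.carryto s=/snugezu/fisnates d=/snugezu/zo
[out] ok
[in] ledger.fetch k=nepremp
[out] nucrek
[in] vault.scribe p=/snugezu/pruslip/repupr c=sore
[out] overwrote
[in] vault.scanf p=/snugezu
[out] [pruslip/, zo]


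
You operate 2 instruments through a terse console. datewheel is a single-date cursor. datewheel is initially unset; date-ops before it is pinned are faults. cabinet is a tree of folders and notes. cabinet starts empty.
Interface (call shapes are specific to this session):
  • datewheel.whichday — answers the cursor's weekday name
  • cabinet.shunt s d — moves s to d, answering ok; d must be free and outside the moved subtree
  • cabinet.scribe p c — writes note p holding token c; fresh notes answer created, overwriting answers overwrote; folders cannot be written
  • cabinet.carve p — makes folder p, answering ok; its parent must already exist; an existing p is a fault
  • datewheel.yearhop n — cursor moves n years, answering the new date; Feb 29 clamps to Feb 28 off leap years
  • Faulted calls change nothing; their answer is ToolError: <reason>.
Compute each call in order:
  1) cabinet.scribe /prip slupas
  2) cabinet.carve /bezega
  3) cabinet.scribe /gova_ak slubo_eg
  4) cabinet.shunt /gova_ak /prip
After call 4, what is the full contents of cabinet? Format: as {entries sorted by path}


I use scribe passing p='/prip', c='slupas', and observe created.
Next I call carve passing p='/bezega', which returns ok.
Using scribe passing p='/gova_ak', c='slubo_eg', and see created.
Next I call shunt passing s='/gova_ak', d='/prip', yielding ToolError: exists.

Answer: {bezega/, gova_ak=slubo_eg, prip=slupas}


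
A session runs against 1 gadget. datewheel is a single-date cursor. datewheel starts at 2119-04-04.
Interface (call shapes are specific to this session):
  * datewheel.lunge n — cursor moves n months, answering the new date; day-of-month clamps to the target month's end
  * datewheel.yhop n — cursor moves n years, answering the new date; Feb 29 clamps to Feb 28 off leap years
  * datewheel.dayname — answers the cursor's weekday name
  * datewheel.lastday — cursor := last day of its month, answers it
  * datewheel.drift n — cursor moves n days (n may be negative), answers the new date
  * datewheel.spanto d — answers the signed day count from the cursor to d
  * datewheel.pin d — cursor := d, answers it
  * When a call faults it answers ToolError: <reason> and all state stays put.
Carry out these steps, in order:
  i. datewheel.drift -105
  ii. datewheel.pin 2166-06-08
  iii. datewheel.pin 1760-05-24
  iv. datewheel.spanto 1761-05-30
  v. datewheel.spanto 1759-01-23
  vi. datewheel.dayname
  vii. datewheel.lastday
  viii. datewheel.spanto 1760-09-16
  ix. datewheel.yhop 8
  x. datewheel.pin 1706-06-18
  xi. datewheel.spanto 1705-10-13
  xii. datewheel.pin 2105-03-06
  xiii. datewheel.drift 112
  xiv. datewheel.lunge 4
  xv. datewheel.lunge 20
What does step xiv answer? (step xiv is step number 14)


Answer: 2105-10-26

Derivation:
% datewheel.drift(n→-105) => 2118-12-20
% datewheel.pin(d→2166-06-08) => 2166-06-08
% datewheel.pin(d→1760-05-24) => 1760-05-24
% datewheel.spanto(d→1761-05-30) => 371
% datewheel.spanto(d→1759-01-23) => -487
% datewheel.dayname() => Saturday
% datewheel.lastday() => 1760-05-31
% datewheel.spanto(d→1760-09-16) => 108
% datewheel.yhop(n→8) => 1768-05-31
% datewheel.pin(d→1706-06-18) => 1706-06-18
% datewheel.spanto(d→1705-10-13) => -248
% datewheel.pin(d→2105-03-06) => 2105-03-06
% datewheel.drift(n→112) => 2105-06-26
% datewheel.lunge(n→4) => 2105-10-26
% datewheel.lunge(n→20) => 2107-06-26


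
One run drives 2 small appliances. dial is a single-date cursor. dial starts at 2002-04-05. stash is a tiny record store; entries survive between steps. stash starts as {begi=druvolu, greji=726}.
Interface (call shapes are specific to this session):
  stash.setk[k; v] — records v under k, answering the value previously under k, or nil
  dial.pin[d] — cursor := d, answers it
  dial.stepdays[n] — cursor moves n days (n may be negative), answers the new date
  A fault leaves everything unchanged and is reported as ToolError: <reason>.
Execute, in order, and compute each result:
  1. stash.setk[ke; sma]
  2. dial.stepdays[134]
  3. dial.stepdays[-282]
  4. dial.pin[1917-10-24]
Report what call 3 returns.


Answer: 2001-11-08

Derivation:
·→ setk(k→ke, v→sma)
·← nil
·→ stepdays(n→134)
·← 2002-08-17
·→ stepdays(n→-282)
·← 2001-11-08
·→ pin(d→1917-10-24)
·← 1917-10-24


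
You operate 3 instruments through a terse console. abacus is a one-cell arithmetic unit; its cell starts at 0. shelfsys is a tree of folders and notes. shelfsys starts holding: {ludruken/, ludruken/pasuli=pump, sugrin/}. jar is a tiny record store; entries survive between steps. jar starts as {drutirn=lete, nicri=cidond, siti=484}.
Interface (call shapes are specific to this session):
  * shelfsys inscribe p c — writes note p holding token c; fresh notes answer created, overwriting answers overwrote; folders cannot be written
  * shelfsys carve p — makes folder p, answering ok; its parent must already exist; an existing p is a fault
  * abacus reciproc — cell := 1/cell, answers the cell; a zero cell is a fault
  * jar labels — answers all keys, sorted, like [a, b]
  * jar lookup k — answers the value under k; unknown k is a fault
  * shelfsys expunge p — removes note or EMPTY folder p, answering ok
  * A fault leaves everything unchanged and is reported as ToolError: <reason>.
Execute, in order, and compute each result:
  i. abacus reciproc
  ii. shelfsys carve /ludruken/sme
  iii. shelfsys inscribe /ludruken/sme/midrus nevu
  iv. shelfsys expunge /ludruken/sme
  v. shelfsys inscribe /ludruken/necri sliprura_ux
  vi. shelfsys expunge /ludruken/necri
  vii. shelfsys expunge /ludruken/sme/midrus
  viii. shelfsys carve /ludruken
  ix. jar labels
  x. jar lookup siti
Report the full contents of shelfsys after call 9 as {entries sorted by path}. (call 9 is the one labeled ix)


// 1. abacus reciproc() == ToolError: reciprocal of zero
// 2. shelfsys carve(p→/ludruken/sme) == ok
// 3. shelfsys inscribe(p→/ludruken/sme/midrus, c→nevu) == created
// 4. shelfsys expunge(p→/ludruken/sme) == ToolError: not empty
// 5. shelfsys inscribe(p→/ludruken/necri, c→sliprura_ux) == created
// 6. shelfsys expunge(p→/ludruken/necri) == ok
// 7. shelfsys expunge(p→/ludruken/sme/midrus) == ok
// 8. shelfsys carve(p→/ludruken) == ToolError: exists
// 9. jar labels() == [drutirn, nicri, siti]
// 10. jar lookup(k→siti) == 484

Answer: {ludruken/, ludruken/pasuli=pump, ludruken/sme/, sugrin/}


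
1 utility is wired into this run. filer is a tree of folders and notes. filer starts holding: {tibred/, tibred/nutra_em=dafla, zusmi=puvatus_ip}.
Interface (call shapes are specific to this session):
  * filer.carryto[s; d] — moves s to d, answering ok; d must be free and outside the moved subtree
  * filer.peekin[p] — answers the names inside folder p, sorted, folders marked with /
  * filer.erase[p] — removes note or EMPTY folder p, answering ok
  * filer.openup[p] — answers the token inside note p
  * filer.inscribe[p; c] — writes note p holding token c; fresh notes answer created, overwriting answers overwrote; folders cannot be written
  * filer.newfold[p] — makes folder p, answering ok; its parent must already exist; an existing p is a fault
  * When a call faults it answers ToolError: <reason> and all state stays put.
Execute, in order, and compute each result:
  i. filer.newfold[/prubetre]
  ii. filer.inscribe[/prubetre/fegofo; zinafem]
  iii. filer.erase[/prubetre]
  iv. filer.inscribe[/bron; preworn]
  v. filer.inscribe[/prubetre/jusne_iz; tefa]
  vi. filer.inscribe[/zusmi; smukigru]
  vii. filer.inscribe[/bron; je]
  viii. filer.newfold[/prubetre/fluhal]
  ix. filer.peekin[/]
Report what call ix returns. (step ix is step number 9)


Answer: [bron, prubetre/, tibred/, zusmi]

Derivation:
==> filer.newfold(p='/prubetre')
<== ok
==> filer.inscribe(p='/prubetre/fegofo', c='zinafem')
<== created
==> filer.erase(p='/prubetre')
<== ToolError: not empty
==> filer.inscribe(p='/bron', c='preworn')
<== created
==> filer.inscribe(p='/prubetre/jusne_iz', c='tefa')
<== created
==> filer.inscribe(p='/zusmi', c='smukigru')
<== overwrote
==> filer.inscribe(p='/bron', c='je')
<== overwrote
==> filer.newfold(p='/prubetre/fluhal')
<== ok
==> filer.peekin(p='/')
<== [bron, prubetre/, tibred/, zusmi]


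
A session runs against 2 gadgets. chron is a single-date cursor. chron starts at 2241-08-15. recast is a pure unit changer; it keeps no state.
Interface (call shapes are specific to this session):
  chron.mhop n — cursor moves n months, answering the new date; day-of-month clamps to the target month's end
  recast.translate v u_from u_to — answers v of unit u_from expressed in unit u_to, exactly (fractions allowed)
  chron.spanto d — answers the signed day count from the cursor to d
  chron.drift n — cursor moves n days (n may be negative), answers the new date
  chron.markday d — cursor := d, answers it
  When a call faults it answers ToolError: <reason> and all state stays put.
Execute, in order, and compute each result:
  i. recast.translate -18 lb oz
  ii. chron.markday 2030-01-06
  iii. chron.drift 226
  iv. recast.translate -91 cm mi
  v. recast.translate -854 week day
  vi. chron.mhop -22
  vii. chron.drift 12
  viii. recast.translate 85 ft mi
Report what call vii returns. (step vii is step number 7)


Answer: 2028-11-01

Derivation:
% translate v=-18 u_from=lb u_to=oz
:: -288
% markday d=2030-01-06
:: 2030-01-06
% drift n=226
:: 2030-08-20
% translate v=-91 u_from=cm u_to=mi
:: -455/804672
% translate v=-854 u_from=week u_to=day
:: -5978
% mhop n=-22
:: 2028-10-20
% drift n=12
:: 2028-11-01
% translate v=85 u_from=ft u_to=mi
:: 17/1056


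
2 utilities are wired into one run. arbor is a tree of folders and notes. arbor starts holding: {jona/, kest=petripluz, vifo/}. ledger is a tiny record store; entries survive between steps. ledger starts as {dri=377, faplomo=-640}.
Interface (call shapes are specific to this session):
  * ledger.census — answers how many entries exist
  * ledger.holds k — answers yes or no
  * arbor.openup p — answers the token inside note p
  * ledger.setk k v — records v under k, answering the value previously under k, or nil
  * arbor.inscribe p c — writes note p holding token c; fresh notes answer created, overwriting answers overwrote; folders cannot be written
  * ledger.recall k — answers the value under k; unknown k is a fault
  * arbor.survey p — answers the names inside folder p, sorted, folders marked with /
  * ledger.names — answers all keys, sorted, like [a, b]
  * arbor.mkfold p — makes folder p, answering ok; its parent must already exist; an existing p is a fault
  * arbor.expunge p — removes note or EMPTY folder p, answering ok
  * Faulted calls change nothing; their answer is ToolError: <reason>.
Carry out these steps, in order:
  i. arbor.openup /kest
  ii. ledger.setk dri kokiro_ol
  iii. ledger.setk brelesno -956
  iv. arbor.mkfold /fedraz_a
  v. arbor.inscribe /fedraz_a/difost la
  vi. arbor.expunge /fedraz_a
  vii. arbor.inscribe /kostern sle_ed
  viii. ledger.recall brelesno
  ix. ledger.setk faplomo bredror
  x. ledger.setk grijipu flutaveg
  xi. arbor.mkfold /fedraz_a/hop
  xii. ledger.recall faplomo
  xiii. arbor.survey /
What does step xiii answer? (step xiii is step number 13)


Answer: [fedraz_a/, jona/, kest, kostern, vifo/]

Derivation:
CALL arbor.openup[p: /kest]
RET  petripluz
CALL ledger.setk[k: dri; v: kokiro_ol]
RET  377
CALL ledger.setk[k: brelesno; v: -956]
RET  nil
CALL arbor.mkfold[p: /fedraz_a]
RET  ok
CALL arbor.inscribe[p: /fedraz_a/difost; c: la]
RET  created
CALL arbor.expunge[p: /fedraz_a]
RET  ToolError: not empty
CALL arbor.inscribe[p: /kostern; c: sle_ed]
RET  created
CALL ledger.recall[k: brelesno]
RET  -956
CALL ledger.setk[k: faplomo; v: bredror]
RET  -640
CALL ledger.setk[k: grijipu; v: flutaveg]
RET  nil
CALL arbor.mkfold[p: /fedraz_a/hop]
RET  ok
CALL ledger.recall[k: faplomo]
RET  bredror
CALL arbor.survey[p: /]
RET  [fedraz_a/, jona/, kest, kostern, vifo/]


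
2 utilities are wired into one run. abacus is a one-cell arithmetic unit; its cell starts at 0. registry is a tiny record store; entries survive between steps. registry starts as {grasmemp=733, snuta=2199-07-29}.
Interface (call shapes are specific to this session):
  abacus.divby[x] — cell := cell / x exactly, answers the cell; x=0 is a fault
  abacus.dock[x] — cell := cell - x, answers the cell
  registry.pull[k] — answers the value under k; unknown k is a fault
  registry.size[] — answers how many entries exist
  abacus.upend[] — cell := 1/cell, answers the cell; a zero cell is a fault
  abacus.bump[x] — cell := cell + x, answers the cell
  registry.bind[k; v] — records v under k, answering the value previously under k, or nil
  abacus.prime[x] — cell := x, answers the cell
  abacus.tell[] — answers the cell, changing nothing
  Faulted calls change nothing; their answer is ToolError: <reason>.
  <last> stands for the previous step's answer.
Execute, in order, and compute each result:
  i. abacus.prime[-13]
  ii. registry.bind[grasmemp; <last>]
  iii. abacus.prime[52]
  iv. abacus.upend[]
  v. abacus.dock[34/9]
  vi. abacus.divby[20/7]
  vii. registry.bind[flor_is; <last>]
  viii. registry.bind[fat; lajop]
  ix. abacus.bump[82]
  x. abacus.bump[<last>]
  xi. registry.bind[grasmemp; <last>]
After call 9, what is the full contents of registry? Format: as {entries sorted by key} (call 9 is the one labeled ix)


! 1. abacus.prime(x: -13) ~> -13
! 2. registry.bind(k: grasmemp, v: <last>) ~> 733
! 3. abacus.prime(x: 52) ~> 52
! 4. abacus.upend() ~> 1/52
! 5. abacus.dock(x: 34/9) ~> -1759/468
! 6. abacus.divby(x: 20/7) ~> -12313/9360
! 7. registry.bind(k: flor_is, v: <last>) ~> nil
! 8. registry.bind(k: fat, v: lajop) ~> nil
! 9. abacus.bump(x: 82) ~> 755207/9360
! 10. abacus.bump(x: <last>) ~> 755207/4680
! 11. registry.bind(k: grasmemp, v: <last>) ~> -13

Answer: {fat=lajop, flor_is=-12313/9360, grasmemp=-13, snuta=2199-07-29}
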